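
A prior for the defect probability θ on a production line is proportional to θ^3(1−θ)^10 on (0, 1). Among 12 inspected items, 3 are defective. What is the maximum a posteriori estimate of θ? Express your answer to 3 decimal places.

θ̂_MAP = 0.240

The prior density ∝ θ^3(1−θ)^10 is the kernel of Beta(4, 11).
Data: 3 successes in 12 trials. The binomial likelihood contributes θ^3(1−θ)^9, so the posterior is Beta(4+3, 11+9) = Beta(7, 20).
For Beta(a, b) with a, b > 1 the mode is (a−1)/(a+b−2) = 6/25 ≈ 0.240.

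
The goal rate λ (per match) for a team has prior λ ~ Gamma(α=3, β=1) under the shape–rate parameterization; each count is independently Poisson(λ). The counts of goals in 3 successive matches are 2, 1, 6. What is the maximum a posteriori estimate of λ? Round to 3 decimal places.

λ̂_MAP = 2.750

Σxᵢ = 2+1+6 = 9, with n = 3.
Posterior ∝ λ^2e^(−1λ) · λ^9e^(−3λ) = λ^11e^(−4λ), i.e. Gamma(shape=12, rate=4).
The mode of a Gamma(a, b) with a ≥ 1 (shape–rate) is (a−1)/b = 11/4 ≈ 2.750.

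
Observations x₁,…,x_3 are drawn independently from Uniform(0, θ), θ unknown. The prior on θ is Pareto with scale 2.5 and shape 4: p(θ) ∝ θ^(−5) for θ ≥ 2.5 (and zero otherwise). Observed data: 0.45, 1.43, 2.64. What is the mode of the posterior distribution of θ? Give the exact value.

θ̂_MAP = 2.64

The Uniform(0, θ) likelihood is θ^(−n) for θ ≥ max(xᵢ), zero otherwise. Here max(xᵢ) = 2.64.
Posterior ∝ θ^(−5) · θ^(−3) = θ^(−8) on θ ≥ max(2.5, 2.64) = 2.64.
This density is strictly decreasing in θ, so the posterior mode lies at the lower boundary of the support.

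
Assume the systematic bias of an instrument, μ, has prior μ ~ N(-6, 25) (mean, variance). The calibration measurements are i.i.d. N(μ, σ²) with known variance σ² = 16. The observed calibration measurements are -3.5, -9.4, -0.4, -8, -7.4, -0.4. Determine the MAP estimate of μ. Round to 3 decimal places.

μ̂_MAP = -4.961

n = 6; x̄ = ((-3.5) + (-9.4) + (-0.4) + (-8) + (-7.4) + (-0.4))/6 = -29.1/6 = -4.85.
For a Normal prior and Normal likelihood with known variance, the posterior is Normal; its mode equals its mean, the precision-weighted average.
Prior precision 1/σ₀² = 1/25 = 0.04; data precision n/σ² = 6/16 = 0.375.
μ̂ = (0.04·(-6) + 0.375·(-4.85)) / (0.04 + 0.375) = (-2.05875)/0.415 = -1647/332 ≈ -4.961.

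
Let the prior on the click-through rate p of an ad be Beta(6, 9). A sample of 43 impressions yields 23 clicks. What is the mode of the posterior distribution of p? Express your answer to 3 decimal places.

Prior: Beta(6, 9).
Data: 23 successes in 43 trials. The binomial likelihood contributes p^23(1−p)^20, so the posterior is Beta(6+23, 9+20) = Beta(29, 29).
For Beta(a, b) with a, b > 1 the mode is (a−1)/(a+b−2) = 28/56 ≈ 0.500.

p̂_MAP = 0.500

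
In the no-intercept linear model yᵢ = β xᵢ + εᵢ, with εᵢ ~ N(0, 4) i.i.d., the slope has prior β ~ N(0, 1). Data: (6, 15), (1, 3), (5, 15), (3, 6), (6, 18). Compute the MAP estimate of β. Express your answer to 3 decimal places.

log p(β | y) = −Σ(yᵢ − βxᵢ)²/(2·4) − β²/(2·1) + const.
Setting the derivative to zero: Σxᵢ(yᵢ − βxᵢ)/4 − β/1 = 0, so β = Σxᵢyᵢ / (Σxᵢ² + σ²/τ²).
Σxᵢyᵢ = 6·15 + 1·3 + 5·15 + 3·6 + 6·18 = 294; Σxᵢ² = 107; σ²/τ² = 4.
β̂_MAP = 294 / (107 + 4) = 294/111 ≈ 2.649.

β̂_MAP = 2.649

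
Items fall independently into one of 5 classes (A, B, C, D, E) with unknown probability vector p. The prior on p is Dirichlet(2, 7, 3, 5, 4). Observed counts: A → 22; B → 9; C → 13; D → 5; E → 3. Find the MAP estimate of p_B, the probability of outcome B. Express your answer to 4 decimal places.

MAP estimate of p_B = 0.2206

The posterior is Dirichlet(αᵢ + nᵢ) = Dirichlet(24, 16, 16, 10, 7).
For a Dirichlet(a₁,…,a_K) with all aᵢ > 1, the mode has j-th component (aⱼ − 1)/(Σaᵢ − K).
Here Σaᵢ = 73 and K = 5, so p_B = (16 − 1)/(73 − 5) = 15/68 ≈ 0.2206.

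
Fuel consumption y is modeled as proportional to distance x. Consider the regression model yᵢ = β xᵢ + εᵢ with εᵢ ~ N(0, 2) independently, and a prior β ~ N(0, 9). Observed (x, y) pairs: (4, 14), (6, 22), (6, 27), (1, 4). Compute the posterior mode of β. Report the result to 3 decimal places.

log p(β | y) = −Σ(yᵢ − βxᵢ)²/(2·2) − β²/(2·9) + const.
Setting the derivative to zero: Σxᵢ(yᵢ − βxᵢ)/2 − β/9 = 0, so β = Σxᵢyᵢ / (Σxᵢ² + σ²/τ²).
Σxᵢyᵢ = 4·14 + 6·22 + 6·27 + 1·4 = 354; Σxᵢ² = 89; σ²/τ² = 2/9.
β̂_MAP = 354 / (89 + 2/9) = 354/(803/9) = 3186/803 ≈ 3.968.

β̂_MAP = 3.968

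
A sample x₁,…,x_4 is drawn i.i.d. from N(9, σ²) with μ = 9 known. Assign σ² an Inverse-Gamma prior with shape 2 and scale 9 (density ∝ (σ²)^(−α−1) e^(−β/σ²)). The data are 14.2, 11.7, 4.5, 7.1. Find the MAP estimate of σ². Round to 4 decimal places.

Sum of squared deviations about the known mean: SS = (14.2−9)² + (11.7−9)² + (4.5−9)² + (7.1−9)² = 58.19.
The Normal likelihood contributes (σ²)^(−n/2) exp(−SS/(2σ²)), so the posterior is Inverse-Gamma(α + n/2, β + SS/2) = Inverse-Gamma(4, 38.095).
The mode of Inverse-Gamma(a, b) is b/(a+1) = 38.095/5 ≈ 7.6190.

σ̂²_MAP = 7.6190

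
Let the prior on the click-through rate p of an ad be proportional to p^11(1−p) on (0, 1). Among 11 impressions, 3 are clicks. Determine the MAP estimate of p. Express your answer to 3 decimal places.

The prior density ∝ p^11(1−p)^1 is the kernel of Beta(12, 2).
Data: 3 successes in 11 trials. The binomial likelihood contributes p^3(1−p)^8, so the posterior is Beta(12+3, 2+8) = Beta(15, 10).
For Beta(a, b) with a, b > 1 the mode is (a−1)/(a+b−2) = 14/23 ≈ 0.609.

p̂_MAP = 0.609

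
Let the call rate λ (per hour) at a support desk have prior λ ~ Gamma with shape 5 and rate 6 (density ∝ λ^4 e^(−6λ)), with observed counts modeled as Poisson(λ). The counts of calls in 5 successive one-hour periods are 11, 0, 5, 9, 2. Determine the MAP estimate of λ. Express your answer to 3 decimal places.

Σxᵢ = 11+0+5+9+2 = 27, with n = 5.
Posterior ∝ λ^4e^(−6λ) · λ^27e^(−5λ) = λ^31e^(−11λ), i.e. Gamma(shape=32, rate=11).
The mode of a Gamma(a, b) with a ≥ 1 (shape–rate) is (a−1)/b = 31/11 ≈ 2.818.

λ̂_MAP = 2.818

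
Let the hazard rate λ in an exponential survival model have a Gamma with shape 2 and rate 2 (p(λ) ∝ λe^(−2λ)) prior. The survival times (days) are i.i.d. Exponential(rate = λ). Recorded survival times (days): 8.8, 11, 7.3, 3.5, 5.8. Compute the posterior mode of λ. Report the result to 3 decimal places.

λ̂_MAP = 0.156

The Exponential(rate=λ) likelihood is ∝ λ^n e^(−λΣtᵢ). Here n = 5 and Σtᵢ = 8.8 + 11 + 7.3 + 3.5 + 5.8 = 36.4.
Posterior ∝ λe^(−2λ) · λ^5e^(−36.4λ) = λ^6e^(−38.4λ), i.e. Gamma(7, 38.4).
Mode = (a−1)/b = 6/38.4 ≈ 0.156.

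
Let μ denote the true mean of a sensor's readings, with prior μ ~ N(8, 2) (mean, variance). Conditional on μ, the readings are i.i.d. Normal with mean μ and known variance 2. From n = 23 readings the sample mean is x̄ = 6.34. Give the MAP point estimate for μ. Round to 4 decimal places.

μ̂_MAP = 6.4092

n = 23, x̄ = 6.34.
For a Normal prior and Normal likelihood with known variance, the posterior is Normal; its mode equals its mean, the precision-weighted average.
Prior precision 1/σ₀² = 1/2 = 0.5; data precision n/σ² = 23/2 = 11.5.
μ̂ = (0.5·8 + 11.5·6.34) / (0.5 + 11.5) = 76.91/12 = 7691/1200 ≈ 6.4092.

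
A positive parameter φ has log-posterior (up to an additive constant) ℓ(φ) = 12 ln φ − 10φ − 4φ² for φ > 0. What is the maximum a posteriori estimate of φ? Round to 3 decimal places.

φ̂_MAP = 0.750

ℓ'(φ) = 12/φ − 10 − 8φ. Setting this to zero and multiplying by φ: 8φ² + 10φ − 12 = 0.
φ = (−10 + √(10² + 4·8·12)) / (2·8) = (−10 + √484) / 16 = (−10 + 22)/16 = 3/4.
ℓ''(φ) = −12/φ² − 8 < 0, confirming a maximum.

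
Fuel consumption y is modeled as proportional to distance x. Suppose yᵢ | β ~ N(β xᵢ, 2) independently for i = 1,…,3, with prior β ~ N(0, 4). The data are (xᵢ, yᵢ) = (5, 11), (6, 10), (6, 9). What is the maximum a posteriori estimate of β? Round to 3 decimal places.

log p(β | y) = −Σ(yᵢ − βxᵢ)²/(2·2) − β²/(2·4) + const.
Setting the derivative to zero: Σxᵢ(yᵢ − βxᵢ)/2 − β/4 = 0, so β = Σxᵢyᵢ / (Σxᵢ² + σ²/τ²).
Σxᵢyᵢ = 5·11 + 6·10 + 6·9 = 169; Σxᵢ² = 97; σ²/τ² = 0.5.
β̂_MAP = 169 / (97 + 0.5) = 169/97.5 ≈ 1.733.

β̂_MAP = 1.733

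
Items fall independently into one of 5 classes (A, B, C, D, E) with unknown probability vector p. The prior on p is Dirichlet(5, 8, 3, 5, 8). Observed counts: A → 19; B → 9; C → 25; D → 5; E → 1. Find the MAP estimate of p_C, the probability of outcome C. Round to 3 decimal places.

The posterior is Dirichlet(αᵢ + nᵢ) = Dirichlet(24, 17, 28, 10, 9).
For a Dirichlet(a₁,…,a_K) with all aᵢ > 1, the mode has j-th component (aⱼ − 1)/(Σaᵢ − K).
Here Σaᵢ = 88 and K = 5, so p_C = (28 − 1)/(88 − 5) = 27/83 ≈ 0.325.

MAP estimate of p_C = 0.325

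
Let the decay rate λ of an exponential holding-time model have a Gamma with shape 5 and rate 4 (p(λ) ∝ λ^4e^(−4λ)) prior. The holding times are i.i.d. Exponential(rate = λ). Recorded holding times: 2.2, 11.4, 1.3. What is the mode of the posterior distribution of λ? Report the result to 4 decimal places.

λ̂_MAP = 0.3704

The Exponential(rate=λ) likelihood is ∝ λ^n e^(−λΣtᵢ). Here n = 3 and Σtᵢ = 2.2 + 11.4 + 1.3 = 14.9.
Posterior ∝ λ^4e^(−4λ) · λ^3e^(−14.9λ) = λ^7e^(−18.9λ), i.e. Gamma(8, 18.9).
Mode = (a−1)/b = 7/18.9 ≈ 0.3704.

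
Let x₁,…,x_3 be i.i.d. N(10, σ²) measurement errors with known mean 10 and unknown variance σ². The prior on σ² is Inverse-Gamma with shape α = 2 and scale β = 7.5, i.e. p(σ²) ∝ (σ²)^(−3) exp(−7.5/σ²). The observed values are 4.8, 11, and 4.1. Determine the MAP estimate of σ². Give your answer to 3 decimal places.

σ̂²_MAP = 8.650

Sum of squared deviations about the known mean: SS = (4.8−10)² + (11−10)² + (4.1−10)² = 62.85.
The Normal likelihood contributes (σ²)^(−n/2) exp(−SS/(2σ²)), so the posterior is Inverse-Gamma(α + n/2, β + SS/2) = Inverse-Gamma(3.5, 38.925).
The mode of Inverse-Gamma(a, b) is b/(a+1) = 38.925/4.5 ≈ 8.650.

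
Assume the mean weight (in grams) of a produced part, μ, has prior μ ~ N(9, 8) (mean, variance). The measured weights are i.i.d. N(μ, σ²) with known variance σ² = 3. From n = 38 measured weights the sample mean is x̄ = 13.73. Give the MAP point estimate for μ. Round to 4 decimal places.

n = 38, x̄ = 13.73.
For a Normal prior and Normal likelihood with known variance, the posterior is Normal; its mode equals its mean, the precision-weighted average.
Prior precision 1/σ₀² = 1/8 = 0.125; data precision n/σ² = 38/3.
μ̂ = (0.125·9 + (38/3)·13.73) / (0.125 + 38/3) = (105023/600)/(307/24) = 105023/7675 ≈ 13.6838.

μ̂_MAP = 13.6838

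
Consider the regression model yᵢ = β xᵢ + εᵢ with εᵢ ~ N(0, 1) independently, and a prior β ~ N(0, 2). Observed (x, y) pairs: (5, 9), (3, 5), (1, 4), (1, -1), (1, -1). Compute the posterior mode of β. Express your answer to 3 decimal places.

log p(β | y) = −Σ(yᵢ − βxᵢ)²/(2·1) − β²/(2·2) + const.
Setting the derivative to zero: Σxᵢ(yᵢ − βxᵢ)/1 − β/2 = 0, so β = Σxᵢyᵢ / (Σxᵢ² + σ²/τ²).
Σxᵢyᵢ = 5·9 + 3·5 + 1·4 + 1·(-1) + 1·(-1) = 62; Σxᵢ² = 37; σ²/τ² = 0.5.
β̂_MAP = 62 / (37 + 0.5) = 62/37.5 ≈ 1.653.

β̂_MAP = 1.653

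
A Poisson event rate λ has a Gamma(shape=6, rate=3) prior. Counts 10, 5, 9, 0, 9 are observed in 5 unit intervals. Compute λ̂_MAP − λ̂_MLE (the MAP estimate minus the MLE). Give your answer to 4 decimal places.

MAP − MLE = -1.8500

Σxᵢ = 33. Posterior is Gamma(39, 8); MAP = (39−1)/8 = 38/8 ≈ 4.75000.
MLE = x̄ = 33/5 ≈ 6.60000.
Difference = 38/8 − 33/5 = -37/20 ≈ -1.8500.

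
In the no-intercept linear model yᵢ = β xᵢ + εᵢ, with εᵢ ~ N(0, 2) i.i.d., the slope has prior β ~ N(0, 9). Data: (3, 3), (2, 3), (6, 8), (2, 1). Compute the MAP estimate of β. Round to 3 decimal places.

β̂_MAP = 1.221

log p(β | y) = −Σ(yᵢ − βxᵢ)²/(2·2) − β²/(2·9) + const.
Setting the derivative to zero: Σxᵢ(yᵢ − βxᵢ)/2 − β/9 = 0, so β = Σxᵢyᵢ / (Σxᵢ² + σ²/τ²).
Σxᵢyᵢ = 3·3 + 2·3 + 6·8 + 2·1 = 65; Σxᵢ² = 53; σ²/τ² = 2/9.
β̂_MAP = 65 / (53 + 2/9) = 65/(479/9) = 585/479 ≈ 1.221.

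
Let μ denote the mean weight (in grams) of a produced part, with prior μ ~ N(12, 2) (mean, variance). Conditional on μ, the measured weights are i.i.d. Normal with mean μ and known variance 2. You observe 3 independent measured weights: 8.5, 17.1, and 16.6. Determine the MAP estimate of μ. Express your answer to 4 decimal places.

μ̂_MAP = 13.5500

n = 3; x̄ = (8.5 + 17.1 + 16.6)/3 = 42.2/3 = 211/15 ≈ 14.0667.
For a Normal prior and Normal likelihood with known variance, the posterior is Normal; its mode equals its mean, the precision-weighted average.
Prior precision 1/σ₀² = 1/2 = 0.5; data precision n/σ² = 3/2 = 1.5.
μ̂ = (0.5·12 + 1.5·(211/15)) / (0.5 + 1.5) = 27.1/2 = 13.5500.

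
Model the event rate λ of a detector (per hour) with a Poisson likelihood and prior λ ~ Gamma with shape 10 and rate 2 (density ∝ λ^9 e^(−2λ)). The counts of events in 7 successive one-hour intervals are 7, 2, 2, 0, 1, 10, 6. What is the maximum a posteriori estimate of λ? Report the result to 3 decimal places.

Σxᵢ = 7+2+2+0+1+10+6 = 28, with n = 7.
Posterior ∝ λ^9e^(−2λ) · λ^28e^(−7λ) = λ^37e^(−9λ), i.e. Gamma(shape=38, rate=9).
The mode of a Gamma(a, b) with a ≥ 1 (shape–rate) is (a−1)/b = 37/9 ≈ 4.111.

λ̂_MAP = 4.111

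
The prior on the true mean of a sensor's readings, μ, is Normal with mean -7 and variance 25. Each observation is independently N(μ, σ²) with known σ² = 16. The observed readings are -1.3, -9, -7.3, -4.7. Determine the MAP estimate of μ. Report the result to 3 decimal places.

n = 4; x̄ = ((-1.3) + (-9) + (-7.3) + (-4.7))/4 = -22.3/4 = -5.575.
For a Normal prior and Normal likelihood with known variance, the posterior is Normal; its mode equals its mean, the precision-weighted average.
Prior precision 1/σ₀² = 1/25 = 0.04; data precision n/σ² = 4/16 = 0.25.
μ̂ = (0.04·(-7) + 0.25·(-5.575)) / (0.04 + 0.25) = (-1.67375)/0.29 = -1339/232 ≈ -5.772.

μ̂_MAP = -5.772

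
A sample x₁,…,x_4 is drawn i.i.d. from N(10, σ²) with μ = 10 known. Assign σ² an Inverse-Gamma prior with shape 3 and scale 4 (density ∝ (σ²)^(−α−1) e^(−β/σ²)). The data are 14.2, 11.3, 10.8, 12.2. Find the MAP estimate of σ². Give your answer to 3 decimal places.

Sum of squared deviations about the known mean: SS = (14.2−10)² + (11.3−10)² + (10.8−10)² + (12.2−10)² = 24.81.
The Normal likelihood contributes (σ²)^(−n/2) exp(−SS/(2σ²)), so the posterior is Inverse-Gamma(α + n/2, β + SS/2) = Inverse-Gamma(5, 16.405).
The mode of Inverse-Gamma(a, b) is b/(a+1) = 16.405/6 ≈ 2.734.

σ̂²_MAP = 2.734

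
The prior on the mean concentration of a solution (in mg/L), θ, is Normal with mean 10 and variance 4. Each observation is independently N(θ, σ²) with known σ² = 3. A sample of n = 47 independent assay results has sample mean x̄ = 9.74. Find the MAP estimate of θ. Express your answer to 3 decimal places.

θ̂_MAP = 9.744

n = 47, x̄ = 9.74.
For a Normal prior and Normal likelihood with known variance, the posterior is Normal; its mode equals its mean, the precision-weighted average.
Prior precision 1/σ₀² = 1/4 = 0.25; data precision n/σ² = 47/3.
θ̂ = (0.25·10 + (47/3)·9.74) / (0.25 + 47/3) = (11632/75)/(191/12) = 46528/4775 ≈ 9.744.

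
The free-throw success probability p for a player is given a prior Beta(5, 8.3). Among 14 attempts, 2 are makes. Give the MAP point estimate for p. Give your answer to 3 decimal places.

p̂_MAP = 0.237

Prior: Beta(5, 8.3).
Data: 2 successes in 14 trials. The binomial likelihood contributes p^2(1−p)^12, so the posterior is Beta(5+2, 8.3+12) = Beta(7, 20.3).
For Beta(a, b) with a, b > 1 the mode is (a−1)/(a+b−2) = 6/25.3 ≈ 0.237.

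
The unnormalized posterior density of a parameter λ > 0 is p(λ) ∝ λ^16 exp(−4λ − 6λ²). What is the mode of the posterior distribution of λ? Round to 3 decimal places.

ℓ'(λ) = 16/λ − 4 − 12λ. Setting this to zero and multiplying by λ: 12λ² + 4λ − 16 = 0.
λ = (−4 + √(4² + 4·12·16)) / (2·12) = (−4 + √784) / 24 = (−4 + 28)/24 = 1.
ℓ''(λ) = −16/λ² − 12 < 0, confirming a maximum.

λ̂_MAP = 1.000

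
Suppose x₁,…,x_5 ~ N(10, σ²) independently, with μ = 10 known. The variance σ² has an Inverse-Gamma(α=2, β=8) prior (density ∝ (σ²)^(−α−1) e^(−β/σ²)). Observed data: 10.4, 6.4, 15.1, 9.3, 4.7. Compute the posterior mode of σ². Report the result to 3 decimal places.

σ̂²_MAP = 7.610

Sum of squared deviations about the known mean: SS = (10.4−10)² + (6.4−10)² + (15.1−10)² + (9.3−10)² + (4.7−10)² = 67.71.
The Normal likelihood contributes (σ²)^(−n/2) exp(−SS/(2σ²)), so the posterior is Inverse-Gamma(α + n/2, β + SS/2) = Inverse-Gamma(4.5, 41.855).
The mode of Inverse-Gamma(a, b) is b/(a+1) = 41.855/5.5 ≈ 7.610.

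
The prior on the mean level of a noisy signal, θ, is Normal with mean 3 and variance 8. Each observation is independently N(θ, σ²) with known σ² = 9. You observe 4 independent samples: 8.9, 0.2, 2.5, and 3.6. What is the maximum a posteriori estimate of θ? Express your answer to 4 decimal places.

θ̂_MAP = 3.6244

n = 4; x̄ = (8.9 + 0.2 + 2.5 + 3.6)/4 = 15.2/4 = 3.8.
For a Normal prior and Normal likelihood with known variance, the posterior is Normal; its mode equals its mean, the precision-weighted average.
Prior precision 1/σ₀² = 1/8 = 0.125; data precision n/σ² = 4/9.
θ̂ = (0.125·3 + (4/9)·3.8) / (0.125 + 4/9) = (743/360)/(41/72) = 743/205 ≈ 3.6244.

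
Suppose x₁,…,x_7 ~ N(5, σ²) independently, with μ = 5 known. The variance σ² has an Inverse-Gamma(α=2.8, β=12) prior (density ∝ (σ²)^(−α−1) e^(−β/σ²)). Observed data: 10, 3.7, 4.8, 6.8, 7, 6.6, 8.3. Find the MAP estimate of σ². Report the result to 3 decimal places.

Sum of squared deviations about the known mean: SS = (10−5)² + (3.7−5)² + (4.8−5)² + (6.8−5)² + (7−5)² + (6.6−5)² + (8.3−5)² = 47.42.
The Normal likelihood contributes (σ²)^(−n/2) exp(−SS/(2σ²)), so the posterior is Inverse-Gamma(α + n/2, β + SS/2) = Inverse-Gamma(6.3, 35.71).
The mode of Inverse-Gamma(a, b) is b/(a+1) = 35.71/7.3 ≈ 4.892.

σ̂²_MAP = 4.892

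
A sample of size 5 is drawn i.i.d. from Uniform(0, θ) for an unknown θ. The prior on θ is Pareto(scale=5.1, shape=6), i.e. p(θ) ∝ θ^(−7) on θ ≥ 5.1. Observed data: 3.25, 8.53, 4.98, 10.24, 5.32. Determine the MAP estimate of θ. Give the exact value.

θ̂_MAP = 10.24

The Uniform(0, θ) likelihood is θ^(−n) for θ ≥ max(xᵢ), zero otherwise. Here max(xᵢ) = 10.24.
Posterior ∝ θ^(−7) · θ^(−5) = θ^(−12) on θ ≥ max(5.1, 10.24) = 10.24.
This density is strictly decreasing in θ, so the posterior mode lies at the lower boundary of the support.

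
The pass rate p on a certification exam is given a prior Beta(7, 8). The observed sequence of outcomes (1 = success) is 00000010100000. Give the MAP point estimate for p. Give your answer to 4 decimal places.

p̂_MAP = 0.2963

Prior: Beta(7, 8).
Data: 2 successes in 14 trials (from the sequence). The binomial likelihood contributes p^2(1−p)^12, so the posterior is Beta(7+2, 8+12) = Beta(9, 20).
For Beta(a, b) with a, b > 1 the mode is (a−1)/(a+b−2) = 8/27 ≈ 0.2963.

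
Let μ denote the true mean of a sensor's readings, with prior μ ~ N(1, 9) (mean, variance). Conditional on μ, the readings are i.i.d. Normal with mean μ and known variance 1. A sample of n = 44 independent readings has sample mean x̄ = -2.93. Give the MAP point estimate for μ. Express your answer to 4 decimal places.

μ̂_MAP = -2.9201

n = 44, x̄ = -2.93.
For a Normal prior and Normal likelihood with known variance, the posterior is Normal; its mode equals its mean, the precision-weighted average.
Prior precision 1/σ₀² = 1/9; data precision n/σ² = 44/1 = 44.
μ̂ = ((1/9)·1 + 44·(-2.93)) / (1/9 + 44) = (-28982/225)/(397/9) = -28982/9925 ≈ -2.9201.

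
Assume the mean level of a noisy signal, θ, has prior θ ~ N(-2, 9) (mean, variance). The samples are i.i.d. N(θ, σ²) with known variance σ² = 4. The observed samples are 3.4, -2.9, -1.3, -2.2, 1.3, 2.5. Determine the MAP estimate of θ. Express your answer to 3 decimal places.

θ̂_MAP = -0.014

n = 6; x̄ = (3.4 + (-2.9) + (-1.3) + (-2.2) + 1.3 + 2.5)/6 = 0.8/6 = 2/15 ≈ 0.1333.
For a Normal prior and Normal likelihood with known variance, the posterior is Normal; its mode equals its mean, the precision-weighted average.
Prior precision 1/σ₀² = 1/9; data precision n/σ² = 6/4 = 1.5.
θ̂ = ((1/9)·(-2) + 1.5·(2/15)) / (1/9 + 1.5) = (-1/45)/(29/18) = -2/145 ≈ -0.014.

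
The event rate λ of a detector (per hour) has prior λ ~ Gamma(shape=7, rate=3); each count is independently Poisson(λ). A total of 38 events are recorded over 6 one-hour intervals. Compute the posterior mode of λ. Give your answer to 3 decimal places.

λ̂_MAP = 4.889

Σxᵢ = 38, n = 6.
Posterior ∝ λ^6e^(−3λ) · λ^38e^(−6λ) = λ^44e^(−9λ), i.e. Gamma(shape=45, rate=9).
The mode of a Gamma(a, b) with a ≥ 1 (shape–rate) is (a−1)/b = 44/9 ≈ 4.889.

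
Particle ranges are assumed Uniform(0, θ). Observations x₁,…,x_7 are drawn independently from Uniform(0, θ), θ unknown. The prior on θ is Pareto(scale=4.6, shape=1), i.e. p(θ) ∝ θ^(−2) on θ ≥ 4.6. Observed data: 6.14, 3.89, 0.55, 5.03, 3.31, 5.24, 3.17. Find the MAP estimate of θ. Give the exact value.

The Uniform(0, θ) likelihood is θ^(−n) for θ ≥ max(xᵢ), zero otherwise. Here max(xᵢ) = 6.14.
Posterior ∝ θ^(−2) · θ^(−7) = θ^(−9) on θ ≥ max(4.6, 6.14) = 6.14.
This density is strictly decreasing in θ, so the posterior mode lies at the lower boundary of the support.

θ̂_MAP = 6.14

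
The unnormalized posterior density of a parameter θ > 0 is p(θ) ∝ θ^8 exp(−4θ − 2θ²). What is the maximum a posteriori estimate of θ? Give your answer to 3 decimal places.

θ̂_MAP = 1.000

ℓ'(θ) = 8/θ − 4 − 4θ. Setting this to zero and multiplying by θ: 4θ² + 4θ − 8 = 0.
θ = (−4 + √(4² + 4·4·8)) / (2·4) = (−4 + √144) / 8 = (−4 + 12)/8 = 1.
ℓ''(θ) = −8/θ² − 4 < 0, confirming a maximum.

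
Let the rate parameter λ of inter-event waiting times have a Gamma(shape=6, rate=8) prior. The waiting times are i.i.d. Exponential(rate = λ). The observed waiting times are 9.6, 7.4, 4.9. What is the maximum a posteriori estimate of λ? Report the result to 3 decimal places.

λ̂_MAP = 0.268

The Exponential(rate=λ) likelihood is ∝ λ^n e^(−λΣtᵢ). Here n = 3 and Σtᵢ = 9.6 + 7.4 + 4.9 = 21.9.
Posterior ∝ λ^5e^(−8λ) · λ^3e^(−21.9λ) = λ^8e^(−29.9λ), i.e. Gamma(9, 29.9).
Mode = (a−1)/b = 8/29.9 ≈ 0.268.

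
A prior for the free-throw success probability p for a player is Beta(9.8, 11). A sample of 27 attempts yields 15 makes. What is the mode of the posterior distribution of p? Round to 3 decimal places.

p̂_MAP = 0.520

Prior: Beta(9.8, 11).
Data: 15 successes in 27 trials. The binomial likelihood contributes p^15(1−p)^12, so the posterior is Beta(9.8+15, 11+12) = Beta(24.8, 23).
For Beta(a, b) with a, b > 1 the mode is (a−1)/(a+b−2) = 23.8/45.8 ≈ 0.520.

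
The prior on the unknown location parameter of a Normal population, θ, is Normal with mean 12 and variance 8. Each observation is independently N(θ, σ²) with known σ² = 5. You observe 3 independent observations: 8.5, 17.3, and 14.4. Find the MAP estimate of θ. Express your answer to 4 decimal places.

θ̂_MAP = 13.1586

n = 3; x̄ = (8.5 + 17.3 + 14.4)/3 = 40.2/3 = 13.4.
For a Normal prior and Normal likelihood with known variance, the posterior is Normal; its mode equals its mean, the precision-weighted average.
Prior precision 1/σ₀² = 1/8 = 0.125; data precision n/σ² = 3/5 = 0.6.
θ̂ = (0.125·12 + 0.6·13.4) / (0.125 + 0.6) = 9.54/0.725 = 1908/145 ≈ 13.1586.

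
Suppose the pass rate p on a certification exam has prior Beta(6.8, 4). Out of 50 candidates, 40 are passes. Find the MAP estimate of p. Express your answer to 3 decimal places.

Prior: Beta(6.8, 4).
Data: 40 successes in 50 trials. The binomial likelihood contributes p^40(1−p)^10, so the posterior is Beta(6.8+40, 4+10) = Beta(46.8, 14).
For Beta(a, b) with a, b > 1 the mode is (a−1)/(a+b−2) = 45.8/58.8 ≈ 0.779.

p̂_MAP = 0.779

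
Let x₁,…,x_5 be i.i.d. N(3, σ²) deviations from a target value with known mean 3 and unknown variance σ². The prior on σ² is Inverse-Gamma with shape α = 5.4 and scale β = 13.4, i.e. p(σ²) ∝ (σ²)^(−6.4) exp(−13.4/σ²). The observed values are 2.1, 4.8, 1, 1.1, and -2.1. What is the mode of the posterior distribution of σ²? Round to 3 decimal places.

Sum of squared deviations about the known mean: SS = (2.1−3)² + (4.8−3)² + (1−3)² + (1.1−3)² + (-2.1−3)² = 37.67.
The Normal likelihood contributes (σ²)^(−n/2) exp(−SS/(2σ²)), so the posterior is Inverse-Gamma(α + n/2, β + SS/2) = Inverse-Gamma(7.9, 32.235).
The mode of Inverse-Gamma(a, b) is b/(a+1) = 32.235/8.9 ≈ 3.622.

σ̂²_MAP = 3.622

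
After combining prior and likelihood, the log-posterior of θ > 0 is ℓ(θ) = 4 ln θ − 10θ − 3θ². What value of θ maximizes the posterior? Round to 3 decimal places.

ℓ'(θ) = 4/θ − 10 − 6θ. Setting this to zero and multiplying by θ: 6θ² + 10θ − 4 = 0.
θ = (−10 + √(10² + 4·6·4)) / (2·6) = (−10 + √196) / 12 = (−10 + 14)/12 = 1/3.
ℓ''(θ) = −4/θ² − 6 < 0, confirming a maximum.

θ̂_MAP = 0.333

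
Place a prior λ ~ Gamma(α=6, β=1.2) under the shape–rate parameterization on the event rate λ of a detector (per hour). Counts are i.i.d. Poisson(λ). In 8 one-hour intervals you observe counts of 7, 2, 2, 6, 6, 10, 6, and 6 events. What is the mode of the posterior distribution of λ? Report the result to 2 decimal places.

λ̂_MAP = 5.43

Σxᵢ = 7+2+2+6+6+10+6+6 = 45, with n = 8.
Posterior ∝ λ^5e^(−1.2λ) · λ^45e^(−8λ) = λ^50e^(−9.2λ), i.e. Gamma(shape=51, rate=9.2).
The mode of a Gamma(a, b) with a ≥ 1 (shape–rate) is (a−1)/b = 50/9.2 ≈ 5.43.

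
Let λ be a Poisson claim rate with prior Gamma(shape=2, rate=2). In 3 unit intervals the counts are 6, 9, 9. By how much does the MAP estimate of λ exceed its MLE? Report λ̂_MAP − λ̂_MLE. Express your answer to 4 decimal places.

MAP − MLE = -3.0000

Σxᵢ = 24. Posterior is Gamma(26, 5); MAP = (26−1)/5 = 25/5 ≈ 5.00000.
MLE = x̄ = 24/3 ≈ 8.00000.
Difference = 25/5 − 24/3 = -3 ≈ -3.0000.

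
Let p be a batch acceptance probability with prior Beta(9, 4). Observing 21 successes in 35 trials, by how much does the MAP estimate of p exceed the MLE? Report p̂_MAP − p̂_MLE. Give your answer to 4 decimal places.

Posterior is Beta(30, 18); MAP = (30−1)/(48−2) = 29/46 ≈ 0.63043.
MLE ignores the prior: p̂_MLE = k/n = 21/35 ≈ 0.60000.
Difference = 29/46 − 21/35 = 7/230 ≈ 0.0304.

MAP − MLE = 0.0304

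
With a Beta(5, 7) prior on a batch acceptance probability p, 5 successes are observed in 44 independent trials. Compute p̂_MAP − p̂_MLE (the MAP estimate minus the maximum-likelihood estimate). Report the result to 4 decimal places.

Posterior is Beta(10, 46); MAP = (10−1)/(56−2) = 9/54 ≈ 0.16667.
MLE ignores the prior: p̂_MLE = k/n = 5/44 ≈ 0.11364.
Difference = 9/54 − 5/44 = 7/132 ≈ 0.0530.

MAP − MLE = 0.0530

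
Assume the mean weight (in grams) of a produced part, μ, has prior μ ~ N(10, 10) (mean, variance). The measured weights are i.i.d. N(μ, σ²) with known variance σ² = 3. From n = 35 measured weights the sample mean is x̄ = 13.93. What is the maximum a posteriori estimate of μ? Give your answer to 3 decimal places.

n = 35, x̄ = 13.93.
For a Normal prior and Normal likelihood with known variance, the posterior is Normal; its mode equals its mean, the precision-weighted average.
Prior precision 1/σ₀² = 1/10 = 0.1; data precision n/σ² = 35/3.
μ̂ = (0.1·10 + (35/3)·13.93) / (0.1 + 35/3) = (9811/60)/(353/30) = 9811/706 ≈ 13.897.

μ̂_MAP = 13.897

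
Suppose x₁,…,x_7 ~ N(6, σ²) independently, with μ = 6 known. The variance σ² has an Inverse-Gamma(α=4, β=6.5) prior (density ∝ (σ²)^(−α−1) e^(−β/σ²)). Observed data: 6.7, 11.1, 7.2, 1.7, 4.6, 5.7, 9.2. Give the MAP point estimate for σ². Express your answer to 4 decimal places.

Sum of squared deviations about the known mean: SS = (6.7−6)² + (11.1−6)² + (7.2−6)² + (1.7−6)² + (4.6−6)² + (5.7−6)² + (9.2−6)² = 58.72.
The Normal likelihood contributes (σ²)^(−n/2) exp(−SS/(2σ²)), so the posterior is Inverse-Gamma(α + n/2, β + SS/2) = Inverse-Gamma(7.5, 35.86).
The mode of Inverse-Gamma(a, b) is b/(a+1) = 35.86/8.5 ≈ 4.2188.

σ̂²_MAP = 4.2188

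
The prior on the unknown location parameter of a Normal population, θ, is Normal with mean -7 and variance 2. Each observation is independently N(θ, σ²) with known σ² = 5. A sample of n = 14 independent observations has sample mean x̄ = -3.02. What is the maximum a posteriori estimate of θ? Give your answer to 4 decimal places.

n = 14, x̄ = -3.02.
For a Normal prior and Normal likelihood with known variance, the posterior is Normal; its mode equals its mean, the precision-weighted average.
Prior precision 1/σ₀² = 1/2 = 0.5; data precision n/σ² = 14/5 = 2.8.
θ̂ = (0.5·(-7) + 2.8·(-3.02)) / (0.5 + 2.8) = (-11.956)/3.3 = -2989/825 ≈ -3.6230.

θ̂_MAP = -3.6230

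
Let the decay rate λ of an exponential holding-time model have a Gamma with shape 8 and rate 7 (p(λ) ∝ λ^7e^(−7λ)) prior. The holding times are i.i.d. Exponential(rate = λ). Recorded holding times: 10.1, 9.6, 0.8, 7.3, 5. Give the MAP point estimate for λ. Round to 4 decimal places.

λ̂_MAP = 0.3015

The Exponential(rate=λ) likelihood is ∝ λ^n e^(−λΣtᵢ). Here n = 5 and Σtᵢ = 10.1 + 9.6 + 0.8 + 7.3 + 5 = 32.8.
Posterior ∝ λ^7e^(−7λ) · λ^5e^(−32.8λ) = λ^12e^(−39.8λ), i.e. Gamma(13, 39.8).
Mode = (a−1)/b = 12/39.8 ≈ 0.3015.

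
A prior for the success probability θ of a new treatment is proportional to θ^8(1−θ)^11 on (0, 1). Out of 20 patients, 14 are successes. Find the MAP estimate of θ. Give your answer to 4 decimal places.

θ̂_MAP = 0.5641

The prior density ∝ θ^8(1−θ)^11 is the kernel of Beta(9, 12).
Data: 14 successes in 20 trials. The binomial likelihood contributes θ^14(1−θ)^6, so the posterior is Beta(9+14, 12+6) = Beta(23, 18).
For Beta(a, b) with a, b > 1 the mode is (a−1)/(a+b−2) = 22/39 ≈ 0.5641.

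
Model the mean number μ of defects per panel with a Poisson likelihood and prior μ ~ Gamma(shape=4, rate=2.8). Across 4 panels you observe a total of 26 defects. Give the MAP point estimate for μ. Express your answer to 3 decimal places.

Σxᵢ = 26, n = 4.
Posterior ∝ μ^3e^(−2.8μ) · μ^26e^(−4μ) = μ^29e^(−6.8μ), i.e. Gamma(shape=30, rate=6.8).
The mode of a Gamma(a, b) with a ≥ 1 (shape–rate) is (a−1)/b = 29/6.8 ≈ 4.265.

μ̂_MAP = 4.265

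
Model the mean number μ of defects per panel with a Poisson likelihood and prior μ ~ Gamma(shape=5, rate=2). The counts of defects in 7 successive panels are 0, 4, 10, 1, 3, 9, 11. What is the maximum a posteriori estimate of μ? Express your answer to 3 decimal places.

Σxᵢ = 0+4+10+1+3+9+11 = 38, with n = 7.
Posterior ∝ μ^4e^(−2μ) · μ^38e^(−7μ) = μ^42e^(−9μ), i.e. Gamma(shape=43, rate=9).
The mode of a Gamma(a, b) with a ≥ 1 (shape–rate) is (a−1)/b = 42/9 ≈ 4.667.

μ̂_MAP = 4.667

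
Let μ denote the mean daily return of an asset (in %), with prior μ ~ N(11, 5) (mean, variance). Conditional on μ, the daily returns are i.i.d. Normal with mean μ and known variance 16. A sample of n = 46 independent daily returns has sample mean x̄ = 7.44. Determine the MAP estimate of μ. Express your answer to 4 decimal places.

n = 46, x̄ = 7.44.
For a Normal prior and Normal likelihood with known variance, the posterior is Normal; its mode equals its mean, the precision-weighted average.
Prior precision 1/σ₀² = 1/5 = 0.2; data precision n/σ² = 46/16 = 2.875.
μ̂ = (0.2·11 + 2.875·7.44) / (0.2 + 2.875) = 23.59/3.075 = 4718/615 ≈ 7.6715.

μ̂_MAP = 7.6715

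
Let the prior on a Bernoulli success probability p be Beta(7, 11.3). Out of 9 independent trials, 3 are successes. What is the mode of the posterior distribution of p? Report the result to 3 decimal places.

p̂_MAP = 0.356

Prior: Beta(7, 11.3).
Data: 3 successes in 9 trials. The binomial likelihood contributes p^3(1−p)^6, so the posterior is Beta(7+3, 11.3+6) = Beta(10, 17.3).
For Beta(a, b) with a, b > 1 the mode is (a−1)/(a+b−2) = 9/25.3 ≈ 0.356.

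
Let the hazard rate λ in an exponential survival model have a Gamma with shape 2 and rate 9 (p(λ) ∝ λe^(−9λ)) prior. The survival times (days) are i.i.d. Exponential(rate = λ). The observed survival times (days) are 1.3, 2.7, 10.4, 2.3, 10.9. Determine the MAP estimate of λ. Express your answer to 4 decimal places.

The Exponential(rate=λ) likelihood is ∝ λ^n e^(−λΣtᵢ). Here n = 5 and Σtᵢ = 1.3 + 2.7 + 10.4 + 2.3 + 10.9 = 27.6.
Posterior ∝ λe^(−9λ) · λ^5e^(−27.6λ) = λ^6e^(−36.6λ), i.e. Gamma(7, 36.6).
Mode = (a−1)/b = 6/36.6 ≈ 0.1639.

λ̂_MAP = 0.1639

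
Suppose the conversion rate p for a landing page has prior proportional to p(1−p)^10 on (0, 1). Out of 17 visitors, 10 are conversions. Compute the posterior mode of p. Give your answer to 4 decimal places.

p̂_MAP = 0.3929

The prior density ∝ p(1−p)^10 is the kernel of Beta(2, 11).
Data: 10 successes in 17 trials. The binomial likelihood contributes p^10(1−p)^7, so the posterior is Beta(2+10, 11+7) = Beta(12, 18).
For Beta(a, b) with a, b > 1 the mode is (a−1)/(a+b−2) = 11/28 ≈ 0.3929.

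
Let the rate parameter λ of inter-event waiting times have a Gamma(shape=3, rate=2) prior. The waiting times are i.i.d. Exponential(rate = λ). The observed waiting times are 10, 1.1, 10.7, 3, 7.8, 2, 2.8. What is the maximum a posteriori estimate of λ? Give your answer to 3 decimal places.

The Exponential(rate=λ) likelihood is ∝ λ^n e^(−λΣtᵢ). Here n = 7 and Σtᵢ = 10 + 1.1 + 10.7 + 3 + 7.8 + 2 + 2.8 = 37.4.
Posterior ∝ λ^2e^(−2λ) · λ^7e^(−37.4λ) = λ^9e^(−39.4λ), i.e. Gamma(10, 39.4).
Mode = (a−1)/b = 9/39.4 ≈ 0.228.

λ̂_MAP = 0.228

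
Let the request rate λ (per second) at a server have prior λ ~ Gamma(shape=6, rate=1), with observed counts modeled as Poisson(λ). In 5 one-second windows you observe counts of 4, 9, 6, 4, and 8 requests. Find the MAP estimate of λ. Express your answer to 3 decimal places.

λ̂_MAP = 6.000

Σxᵢ = 4+9+6+4+8 = 31, with n = 5.
Posterior ∝ λ^5e^(−1λ) · λ^31e^(−5λ) = λ^36e^(−6λ), i.e. Gamma(shape=37, rate=6).
The mode of a Gamma(a, b) with a ≥ 1 (shape–rate) is (a−1)/b = 36/6 ≈ 6.000.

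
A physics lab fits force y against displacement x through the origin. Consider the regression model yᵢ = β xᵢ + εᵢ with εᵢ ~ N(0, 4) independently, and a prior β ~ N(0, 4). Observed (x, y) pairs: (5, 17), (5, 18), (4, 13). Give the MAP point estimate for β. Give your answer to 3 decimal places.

β̂_MAP = 3.388

log p(β | y) = −Σ(yᵢ − βxᵢ)²/(2·4) − β²/(2·4) + const.
Setting the derivative to zero: Σxᵢ(yᵢ − βxᵢ)/4 − β/4 = 0, so β = Σxᵢyᵢ / (Σxᵢ² + σ²/τ²).
Σxᵢyᵢ = 5·17 + 5·18 + 4·13 = 227; Σxᵢ² = 66; σ²/τ² = 1.
β̂_MAP = 227 / (66 + 1) = 227/67 ≈ 3.388.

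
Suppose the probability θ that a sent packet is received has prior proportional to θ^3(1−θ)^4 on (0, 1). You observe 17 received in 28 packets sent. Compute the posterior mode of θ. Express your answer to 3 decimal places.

The prior density ∝ θ^3(1−θ)^4 is the kernel of Beta(4, 5).
Data: 17 successes in 28 trials. The binomial likelihood contributes θ^17(1−θ)^11, so the posterior is Beta(4+17, 5+11) = Beta(21, 16).
For Beta(a, b) with a, b > 1 the mode is (a−1)/(a+b−2) = 20/35 ≈ 0.571.

θ̂_MAP = 0.571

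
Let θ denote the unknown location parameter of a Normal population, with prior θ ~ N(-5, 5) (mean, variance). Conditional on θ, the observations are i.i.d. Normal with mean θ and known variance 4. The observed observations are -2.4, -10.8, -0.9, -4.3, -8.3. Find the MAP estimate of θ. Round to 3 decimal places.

n = 5; x̄ = ((-2.4) + (-10.8) + (-0.9) + (-4.3) + (-8.3))/5 = -26.7/5 = -5.34.
For a Normal prior and Normal likelihood with known variance, the posterior is Normal; its mode equals its mean, the precision-weighted average.
Prior precision 1/σ₀² = 1/5 = 0.2; data precision n/σ² = 5/4 = 1.25.
θ̂ = (0.2·(-5) + 1.25·(-5.34)) / (0.2 + 1.25) = (-7.675)/1.45 = -307/58 ≈ -5.293.

θ̂_MAP = -5.293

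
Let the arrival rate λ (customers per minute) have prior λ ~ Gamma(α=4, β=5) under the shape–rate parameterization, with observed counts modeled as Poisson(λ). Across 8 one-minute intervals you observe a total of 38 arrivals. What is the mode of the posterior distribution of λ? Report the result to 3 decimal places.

λ̂_MAP = 3.154

Σxᵢ = 38, n = 8.
Posterior ∝ λ^3e^(−5λ) · λ^38e^(−8λ) = λ^41e^(−13λ), i.e. Gamma(shape=42, rate=13).
The mode of a Gamma(a, b) with a ≥ 1 (shape–rate) is (a−1)/b = 41/13 ≈ 3.154.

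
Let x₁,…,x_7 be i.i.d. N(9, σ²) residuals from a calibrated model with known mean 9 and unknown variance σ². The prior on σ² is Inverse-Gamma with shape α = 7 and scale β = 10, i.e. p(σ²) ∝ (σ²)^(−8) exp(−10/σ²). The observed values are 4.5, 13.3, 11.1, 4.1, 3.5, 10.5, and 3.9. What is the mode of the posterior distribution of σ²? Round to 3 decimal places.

σ̂²_MAP = 6.333

Sum of squared deviations about the known mean: SS = (4.5−9)² + (13.3−9)² + (11.1−9)² + (4.1−9)² + (3.5−9)² + (10.5−9)² + (3.9−9)² = 125.67.
The Normal likelihood contributes (σ²)^(−n/2) exp(−SS/(2σ²)), so the posterior is Inverse-Gamma(α + n/2, β + SS/2) = Inverse-Gamma(10.5, 72.835).
The mode of Inverse-Gamma(a, b) is b/(a+1) = 72.835/11.5 ≈ 6.333.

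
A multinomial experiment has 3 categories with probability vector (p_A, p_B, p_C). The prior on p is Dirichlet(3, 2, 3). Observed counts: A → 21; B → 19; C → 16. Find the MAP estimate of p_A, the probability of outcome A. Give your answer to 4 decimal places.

The posterior is Dirichlet(αᵢ + nᵢ) = Dirichlet(24, 21, 19).
For a Dirichlet(a₁,…,a_K) with all aᵢ > 1, the mode has j-th component (aⱼ − 1)/(Σaᵢ − K).
Here Σaᵢ = 64 and K = 3, so p_A = (24 − 1)/(64 − 3) = 23/61 ≈ 0.3770.

MAP estimate of p_A = 0.3770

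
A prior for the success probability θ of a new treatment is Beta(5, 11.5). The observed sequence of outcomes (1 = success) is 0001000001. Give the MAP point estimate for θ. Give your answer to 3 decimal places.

Prior: Beta(5, 11.5).
Data: 2 successes in 10 trials (from the sequence). The binomial likelihood contributes θ^2(1−θ)^8, so the posterior is Beta(5+2, 11.5+8) = Beta(7, 19.5).
For Beta(a, b) with a, b > 1 the mode is (a−1)/(a+b−2) = 6/24.5 ≈ 0.245.

θ̂_MAP = 0.245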